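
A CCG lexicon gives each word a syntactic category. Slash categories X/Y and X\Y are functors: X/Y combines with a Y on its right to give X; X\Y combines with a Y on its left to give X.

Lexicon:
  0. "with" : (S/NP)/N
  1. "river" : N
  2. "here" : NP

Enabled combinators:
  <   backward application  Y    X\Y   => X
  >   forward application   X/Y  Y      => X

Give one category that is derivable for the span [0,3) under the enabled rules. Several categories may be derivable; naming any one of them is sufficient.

S

[0,3] S   >
  [0,2] S/NP   >
    [0,1] "with" : (S/NP)/N
    [1,2] "river" : N
  [2,3] "here" : NP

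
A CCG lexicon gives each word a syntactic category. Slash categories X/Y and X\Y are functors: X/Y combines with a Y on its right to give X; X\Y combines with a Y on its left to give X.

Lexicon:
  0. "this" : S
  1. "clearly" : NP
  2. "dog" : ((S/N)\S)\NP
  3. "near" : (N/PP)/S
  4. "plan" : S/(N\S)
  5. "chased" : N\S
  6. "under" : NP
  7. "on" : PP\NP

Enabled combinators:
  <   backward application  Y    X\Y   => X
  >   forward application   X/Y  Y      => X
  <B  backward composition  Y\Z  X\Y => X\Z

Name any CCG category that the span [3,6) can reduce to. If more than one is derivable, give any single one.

[0,8] S   >
  [0,3] S/N   <
    [0,1] "this" : S
    [1,3] (S/N)\S   <
      [1,2] "clearly" : NP
      [2,3] "dog" : ((S/N)\S)\NP
  [3,8] N   >
    [3,6] N/PP   >
      [3,4] "near" : (N/PP)/S
      [4,6] S   >
        [4,5] "plan" : S/(N\S)
        [5,6] "chased" : N\S
    [6,8] PP   <
      [6,7] "under" : NP
      [7,8] "on" : PP\NP

N/PP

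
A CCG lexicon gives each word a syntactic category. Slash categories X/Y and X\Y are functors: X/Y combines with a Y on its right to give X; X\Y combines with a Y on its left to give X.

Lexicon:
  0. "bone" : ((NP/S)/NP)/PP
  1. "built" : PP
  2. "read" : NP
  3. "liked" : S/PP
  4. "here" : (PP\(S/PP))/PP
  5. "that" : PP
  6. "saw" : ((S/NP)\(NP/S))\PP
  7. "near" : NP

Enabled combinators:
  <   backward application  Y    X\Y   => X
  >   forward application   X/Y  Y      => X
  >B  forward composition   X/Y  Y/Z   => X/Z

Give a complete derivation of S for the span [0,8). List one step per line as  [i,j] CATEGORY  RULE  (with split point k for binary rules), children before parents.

[0,8] S   >
  [0,7] S/NP   <
    [0,3] NP/S   >
      [0,2] (NP/S)/NP   >
        [0,1] "bone" : ((NP/S)/NP)/PP
        [1,2] "built" : PP
      [2,3] "read" : NP
    [3,7] (S/NP)\(NP/S)   <
      [3,6] PP   <
        [3,4] "liked" : S/PP
        [4,6] PP\(S/PP)   >
          [4,5] "here" : (PP\(S/PP))/PP
          [5,6] "that" : PP
      [6,7] "saw" : ((S/NP)\(NP/S))\PP
  [7,8] "near" : NP

[0,1] ((NP/S)/NP)/PP  lex  "bone"
[1,2] PP  lex  "built"
[0,2] (NP/S)/NP  >  k=1
[2,3] NP  lex  "read"
[0,3] NP/S  >  k=2
[3,4] S/PP  lex  "liked"
[4,5] (PP\(S/PP))/PP  lex  "here"
[5,6] PP  lex  "that"
[4,6] PP\(S/PP)  >  k=5
[3,6] PP  <  k=4
[6,7] ((S/NP)\(NP/S))\PP  lex  "saw"
[3,7] (S/NP)\(NP/S)  <  k=6
[0,7] S/NP  <  k=3
[7,8] NP  lex  "near"
[0,8] S  >  k=7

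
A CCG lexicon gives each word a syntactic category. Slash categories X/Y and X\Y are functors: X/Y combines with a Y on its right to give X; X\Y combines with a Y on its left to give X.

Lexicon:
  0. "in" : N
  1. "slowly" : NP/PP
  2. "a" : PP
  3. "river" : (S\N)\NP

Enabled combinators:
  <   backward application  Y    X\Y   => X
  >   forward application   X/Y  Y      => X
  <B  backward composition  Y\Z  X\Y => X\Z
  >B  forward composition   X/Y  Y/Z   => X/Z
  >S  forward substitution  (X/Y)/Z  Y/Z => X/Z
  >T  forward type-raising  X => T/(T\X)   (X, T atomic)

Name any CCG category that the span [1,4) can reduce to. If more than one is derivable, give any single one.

[0,4] S   <
  [0,1] "in" : N
  [1,4] S\N   <
    [1,3] NP   >
      [1,2] "slowly" : NP/PP
      [2,3] "a" : PP
    [3,4] "river" : (S\N)\NP

S\N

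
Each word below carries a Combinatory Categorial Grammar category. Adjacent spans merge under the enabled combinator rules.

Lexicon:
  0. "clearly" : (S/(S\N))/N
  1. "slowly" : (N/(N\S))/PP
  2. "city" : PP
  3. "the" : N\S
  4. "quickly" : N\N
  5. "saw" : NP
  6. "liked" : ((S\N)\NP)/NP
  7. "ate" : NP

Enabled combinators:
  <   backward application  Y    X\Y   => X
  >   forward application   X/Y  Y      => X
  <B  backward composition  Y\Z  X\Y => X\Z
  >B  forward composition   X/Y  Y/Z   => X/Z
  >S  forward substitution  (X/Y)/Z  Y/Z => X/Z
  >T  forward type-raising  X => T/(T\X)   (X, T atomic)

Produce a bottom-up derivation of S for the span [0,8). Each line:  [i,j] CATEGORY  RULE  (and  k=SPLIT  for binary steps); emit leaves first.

[0,8] S   >
  [0,5] S/(S\N)   >
    [0,1] "clearly" : (S/(S\N))/N
    [1,5] N   >
      [1,3] N/(N\S)   >
        [1,2] "slowly" : (N/(N\S))/PP
        [2,3] "city" : PP
      [3,5] N\S   <B
        [3,4] "the" : N\S
        [4,5] "quickly" : N\N
  [5,8] S\N   <
    [5,6] "saw" : NP
    [6,8] (S\N)\NP   >
      [6,7] "liked" : ((S\N)\NP)/NP
      [7,8] "ate" : NP

[0,1] (S/(S\N))/N  lex  "clearly"
[1,2] (N/(N\S))/PP  lex  "slowly"
[2,3] PP  lex  "city"
[1,3] N/(N\S)  >  k=2
[3,4] N\S  lex  "the"
[4,5] N\N  lex  "quickly"
[3,5] N\S  <B  k=4
[1,5] N  >  k=3
[0,5] S/(S\N)  >  k=1
[5,6] NP  lex  "saw"
[6,7] ((S\N)\NP)/NP  lex  "liked"
[7,8] NP  lex  "ate"
[6,8] (S\N)\NP  >  k=7
[5,8] S\N  <  k=6
[0,8] S  >  k=5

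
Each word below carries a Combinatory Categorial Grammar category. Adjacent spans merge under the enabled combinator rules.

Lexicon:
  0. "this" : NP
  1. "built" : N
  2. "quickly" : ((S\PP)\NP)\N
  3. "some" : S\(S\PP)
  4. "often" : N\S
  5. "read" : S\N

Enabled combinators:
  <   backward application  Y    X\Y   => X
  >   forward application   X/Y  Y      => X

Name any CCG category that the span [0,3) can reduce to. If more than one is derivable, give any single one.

[0,6] S   <
  [0,5] N   <
    [0,4] S   <
      [0,3] S\PP   <
        [0,1] "this" : NP
        [1,3] (S\PP)\NP   <
          [1,2] "built" : N
          [2,3] "quickly" : ((S\PP)\NP)\N
      [3,4] "some" : S\(S\PP)
    [4,5] "often" : N\S
  [5,6] "read" : S\N

S\PP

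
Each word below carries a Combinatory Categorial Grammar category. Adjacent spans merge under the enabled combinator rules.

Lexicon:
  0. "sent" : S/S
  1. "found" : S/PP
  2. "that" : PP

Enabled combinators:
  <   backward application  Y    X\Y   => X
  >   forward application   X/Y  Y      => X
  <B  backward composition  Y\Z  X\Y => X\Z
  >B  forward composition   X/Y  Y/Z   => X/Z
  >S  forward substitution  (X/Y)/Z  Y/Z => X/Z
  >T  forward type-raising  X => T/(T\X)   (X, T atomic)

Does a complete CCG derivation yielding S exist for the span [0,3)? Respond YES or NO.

[0,3] S   >
  [0,2] S/PP   >B
    [0,1] "sent" : S/S
    [1,2] "found" : S/PP
  [2,3] "that" : PP

YES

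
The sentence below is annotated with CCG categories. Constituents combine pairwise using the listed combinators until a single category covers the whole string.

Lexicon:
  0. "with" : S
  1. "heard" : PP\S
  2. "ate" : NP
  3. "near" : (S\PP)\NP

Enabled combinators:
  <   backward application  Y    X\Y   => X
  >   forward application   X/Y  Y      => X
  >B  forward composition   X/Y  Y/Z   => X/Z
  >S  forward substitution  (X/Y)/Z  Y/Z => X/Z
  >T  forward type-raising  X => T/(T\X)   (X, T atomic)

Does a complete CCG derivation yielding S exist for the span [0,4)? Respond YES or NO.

[0,4] S   <
  [0,2] PP   >
    [0,1] PP/(PP\S)   >T
      [0,1] "with" : S
    [1,2] "heard" : PP\S
  [2,4] S\PP   <
    [2,3] "ate" : NP
    [3,4] "near" : (S\PP)\NP

YES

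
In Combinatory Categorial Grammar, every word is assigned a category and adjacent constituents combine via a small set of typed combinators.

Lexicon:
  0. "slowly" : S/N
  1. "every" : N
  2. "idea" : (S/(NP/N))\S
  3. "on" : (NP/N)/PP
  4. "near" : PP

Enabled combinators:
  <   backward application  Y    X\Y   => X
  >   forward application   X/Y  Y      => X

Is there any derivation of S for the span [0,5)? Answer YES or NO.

[0,5] S   >
  [0,3] S/(NP/N)   <
    [0,2] S   >
      [0,1] "slowly" : S/N
      [1,2] "every" : N
    [2,3] "idea" : (S/(NP/N))\S
  [3,5] NP/N   >
    [3,4] "on" : (NP/N)/PP
    [4,5] "near" : PP

YES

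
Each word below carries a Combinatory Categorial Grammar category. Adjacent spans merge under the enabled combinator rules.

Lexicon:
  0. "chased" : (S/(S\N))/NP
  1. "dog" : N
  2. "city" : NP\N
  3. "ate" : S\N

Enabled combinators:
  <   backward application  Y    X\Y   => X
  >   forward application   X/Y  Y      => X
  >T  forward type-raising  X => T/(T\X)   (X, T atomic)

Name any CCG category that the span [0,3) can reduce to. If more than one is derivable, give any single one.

[0,4] S   >
  [0,3] S/(S\N)   >
    [0,1] "chased" : (S/(S\N))/NP
    [1,3] NP   <
      [1,2] "dog" : N
      [2,3] "city" : NP\N
  [3,4] "ate" : S\N

S/(S\N)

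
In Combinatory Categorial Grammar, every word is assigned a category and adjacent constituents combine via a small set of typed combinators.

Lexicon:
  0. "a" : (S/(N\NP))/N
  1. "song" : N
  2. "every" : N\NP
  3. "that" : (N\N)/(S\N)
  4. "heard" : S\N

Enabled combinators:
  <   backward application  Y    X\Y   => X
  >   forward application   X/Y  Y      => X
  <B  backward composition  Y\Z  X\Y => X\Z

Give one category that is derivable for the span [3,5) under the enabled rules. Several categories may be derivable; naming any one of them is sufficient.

[0,5] S   >
  [0,2] S/(N\NP)   >
    [0,1] "a" : (S/(N\NP))/N
    [1,2] "song" : N
  [2,5] N\NP   <B
    [2,3] "every" : N\NP
    [3,5] N\N   >
      [3,4] "that" : (N\N)/(S\N)
      [4,5] "heard" : S\N

N\N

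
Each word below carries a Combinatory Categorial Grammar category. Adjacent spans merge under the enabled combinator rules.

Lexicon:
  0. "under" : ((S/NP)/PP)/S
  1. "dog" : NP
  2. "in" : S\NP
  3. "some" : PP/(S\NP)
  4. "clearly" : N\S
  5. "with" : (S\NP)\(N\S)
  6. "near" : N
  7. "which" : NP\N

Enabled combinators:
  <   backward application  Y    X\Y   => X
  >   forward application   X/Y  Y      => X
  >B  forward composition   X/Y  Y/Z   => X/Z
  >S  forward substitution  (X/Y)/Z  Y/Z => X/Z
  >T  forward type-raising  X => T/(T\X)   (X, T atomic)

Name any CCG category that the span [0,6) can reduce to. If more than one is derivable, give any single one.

S/NP

[0,8] S   >
  [0,6] S/NP   >
    [0,3] (S/NP)/PP   >
      [0,1] "under" : ((S/NP)/PP)/S
      [1,3] S   <
        [1,2] "dog" : NP
        [2,3] "in" : S\NP
    [3,6] PP   >
      [3,4] "some" : PP/(S\NP)
      [4,6] S\NP   <
        [4,5] "clearly" : N\S
        [5,6] "with" : (S\NP)\(N\S)
  [6,8] NP   <
    [6,7] "near" : N
    [7,8] "which" : NP\N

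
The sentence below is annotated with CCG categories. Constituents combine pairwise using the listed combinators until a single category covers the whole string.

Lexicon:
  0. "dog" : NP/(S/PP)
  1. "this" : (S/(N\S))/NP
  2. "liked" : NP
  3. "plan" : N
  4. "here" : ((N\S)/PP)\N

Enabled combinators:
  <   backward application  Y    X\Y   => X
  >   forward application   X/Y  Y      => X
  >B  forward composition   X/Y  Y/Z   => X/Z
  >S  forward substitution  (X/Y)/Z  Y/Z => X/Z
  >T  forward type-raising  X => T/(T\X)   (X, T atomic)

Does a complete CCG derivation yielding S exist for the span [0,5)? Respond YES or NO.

NO

NP/(S/PP) (S/(N\S))/NP NP N ((N\S)/PP)\N
CKY chart[0,5] = {N/(N\NP), NP, NP/(NP\NP), PP/(PP\NP), S/(S\NP)}; S ∉ chart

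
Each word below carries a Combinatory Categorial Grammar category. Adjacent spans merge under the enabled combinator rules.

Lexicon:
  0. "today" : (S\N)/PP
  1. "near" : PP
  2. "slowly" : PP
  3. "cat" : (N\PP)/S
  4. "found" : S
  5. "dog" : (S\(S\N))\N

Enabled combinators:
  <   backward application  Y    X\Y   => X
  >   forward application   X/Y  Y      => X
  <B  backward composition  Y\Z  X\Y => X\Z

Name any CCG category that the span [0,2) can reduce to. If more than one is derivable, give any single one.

S\N

[0,6] S   <
  [0,2] S\N   >
    [0,1] "today" : (S\N)/PP
    [1,2] "near" : PP
  [2,6] S\(S\N)   <
    [2,5] N   <
      [2,3] "slowly" : PP
      [3,5] N\PP   >
        [3,4] "cat" : (N\PP)/S
        [4,5] "found" : S
    [5,6] "dog" : (S\(S\N))\N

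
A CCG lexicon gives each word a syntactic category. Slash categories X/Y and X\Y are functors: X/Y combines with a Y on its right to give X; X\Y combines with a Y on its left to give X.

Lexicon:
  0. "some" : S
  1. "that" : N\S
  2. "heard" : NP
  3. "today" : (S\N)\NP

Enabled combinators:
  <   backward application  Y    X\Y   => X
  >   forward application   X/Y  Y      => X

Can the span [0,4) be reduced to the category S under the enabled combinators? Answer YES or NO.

[0,4] S   <
  [0,2] N   <
    [0,1] "some" : S
    [1,2] "that" : N\S
  [2,4] S\N   <
    [2,3] "heard" : NP
    [3,4] "today" : (S\N)\NP

YES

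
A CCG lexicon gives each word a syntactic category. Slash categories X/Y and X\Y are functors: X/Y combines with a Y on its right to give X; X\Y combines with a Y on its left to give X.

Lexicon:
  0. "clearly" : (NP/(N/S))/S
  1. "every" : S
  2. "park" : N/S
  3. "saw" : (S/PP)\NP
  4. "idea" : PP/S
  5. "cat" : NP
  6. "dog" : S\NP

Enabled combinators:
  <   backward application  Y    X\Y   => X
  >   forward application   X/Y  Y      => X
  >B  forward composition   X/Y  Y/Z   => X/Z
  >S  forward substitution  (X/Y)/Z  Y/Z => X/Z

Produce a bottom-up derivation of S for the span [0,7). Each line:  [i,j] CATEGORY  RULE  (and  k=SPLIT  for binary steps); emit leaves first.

[0,7] S   >
  [0,4] S/PP   <
    [0,3] NP   >
      [0,2] NP/(N/S)   >
        [0,1] "clearly" : (NP/(N/S))/S
        [1,2] "every" : S
      [2,3] "park" : N/S
    [3,4] "saw" : (S/PP)\NP
  [4,7] PP   >
    [4,5] "idea" : PP/S
    [5,7] S   <
      [5,6] "cat" : NP
      [6,7] "dog" : S\NP

[0,1] (NP/(N/S))/S  lex  "clearly"
[1,2] S  lex  "every"
[0,2] NP/(N/S)  >  k=1
[2,3] N/S  lex  "park"
[0,3] NP  >  k=2
[3,4] (S/PP)\NP  lex  "saw"
[0,4] S/PP  <  k=3
[4,5] PP/S  lex  "idea"
[5,6] NP  lex  "cat"
[6,7] S\NP  lex  "dog"
[5,7] S  <  k=6
[4,7] PP  >  k=5
[0,7] S  >  k=4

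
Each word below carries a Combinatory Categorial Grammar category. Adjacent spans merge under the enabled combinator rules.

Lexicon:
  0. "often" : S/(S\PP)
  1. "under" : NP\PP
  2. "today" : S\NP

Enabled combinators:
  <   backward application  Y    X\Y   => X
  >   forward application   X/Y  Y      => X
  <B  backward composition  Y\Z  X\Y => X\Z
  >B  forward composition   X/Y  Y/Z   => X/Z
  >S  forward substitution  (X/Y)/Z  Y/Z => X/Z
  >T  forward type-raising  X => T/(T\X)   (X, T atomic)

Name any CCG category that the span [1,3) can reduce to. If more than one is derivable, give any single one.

S\PP

[0,3] S   >
  [0,1] "often" : S/(S\PP)
  [1,3] S\PP   <B
    [1,2] "under" : NP\PP
    [2,3] "today" : S\NP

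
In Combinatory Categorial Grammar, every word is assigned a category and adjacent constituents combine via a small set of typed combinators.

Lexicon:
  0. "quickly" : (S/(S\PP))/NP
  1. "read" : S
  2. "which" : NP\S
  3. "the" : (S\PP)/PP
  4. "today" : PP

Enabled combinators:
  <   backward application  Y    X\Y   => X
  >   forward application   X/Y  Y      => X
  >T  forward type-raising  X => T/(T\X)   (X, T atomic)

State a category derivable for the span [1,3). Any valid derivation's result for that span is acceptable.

NP

[0,5] S   >
  [0,3] S/(S\PP)   >
    [0,1] "quickly" : (S/(S\PP))/NP
    [1,3] NP   >
      [1,2] NP/(NP\S)   >T
        [1,2] "read" : S
      [2,3] "which" : NP\S
  [3,5] S\PP   >
    [3,4] "the" : (S\PP)/PP
    [4,5] "today" : PP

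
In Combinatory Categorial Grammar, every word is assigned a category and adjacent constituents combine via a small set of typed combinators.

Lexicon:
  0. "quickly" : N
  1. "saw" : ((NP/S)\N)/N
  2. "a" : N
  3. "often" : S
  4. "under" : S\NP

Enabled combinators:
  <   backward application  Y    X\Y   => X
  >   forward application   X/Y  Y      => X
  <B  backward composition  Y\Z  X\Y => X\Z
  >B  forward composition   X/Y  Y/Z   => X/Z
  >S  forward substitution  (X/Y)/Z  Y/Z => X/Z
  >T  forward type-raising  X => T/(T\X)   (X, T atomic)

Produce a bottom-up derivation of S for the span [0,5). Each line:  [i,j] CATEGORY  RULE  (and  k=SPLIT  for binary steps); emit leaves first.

[0,5] S   <
  [0,4] NP   >
    [0,3] NP/S   <
      [0,1] "quickly" : N
      [1,3] (NP/S)\N   >
        [1,2] "saw" : ((NP/S)\N)/N
        [2,3] "a" : N
    [3,4] "often" : S
  [4,5] "under" : S\NP

[0,1] N  lex  "quickly"
[1,2] ((NP/S)\N)/N  lex  "saw"
[2,3] N  lex  "a"
[1,3] (NP/S)\N  >  k=2
[0,3] NP/S  <  k=1
[3,4] S  lex  "often"
[0,4] NP  >  k=3
[4,5] S\NP  lex  "under"
[0,5] S  <  k=4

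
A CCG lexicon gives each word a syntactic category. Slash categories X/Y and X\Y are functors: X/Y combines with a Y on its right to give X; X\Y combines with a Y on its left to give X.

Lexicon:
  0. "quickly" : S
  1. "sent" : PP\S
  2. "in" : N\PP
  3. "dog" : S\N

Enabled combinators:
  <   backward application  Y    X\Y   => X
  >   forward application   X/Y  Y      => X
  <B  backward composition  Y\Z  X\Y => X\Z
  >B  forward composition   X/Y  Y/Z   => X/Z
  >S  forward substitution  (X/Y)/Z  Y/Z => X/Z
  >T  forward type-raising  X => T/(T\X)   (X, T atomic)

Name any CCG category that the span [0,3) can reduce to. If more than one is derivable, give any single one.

N

[0,4] S   <
  [0,3] N   <
    [0,1] "quickly" : S
    [1,3] N\S   <B
      [1,2] "sent" : PP\S
      [2,3] "in" : N\PP
  [3,4] "dog" : S\N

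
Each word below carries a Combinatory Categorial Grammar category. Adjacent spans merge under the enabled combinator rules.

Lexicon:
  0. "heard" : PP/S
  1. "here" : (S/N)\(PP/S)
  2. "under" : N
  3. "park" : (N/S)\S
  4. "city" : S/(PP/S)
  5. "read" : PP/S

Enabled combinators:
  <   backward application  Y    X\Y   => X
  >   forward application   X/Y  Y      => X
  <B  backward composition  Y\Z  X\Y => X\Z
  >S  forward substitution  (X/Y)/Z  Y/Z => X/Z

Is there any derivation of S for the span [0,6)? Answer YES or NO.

NO

PP/S (S/N)\(PP/S) N (N/S)\S S/(PP/S) PP/S
CKY chart[0,6] = {N}; S ∉ chart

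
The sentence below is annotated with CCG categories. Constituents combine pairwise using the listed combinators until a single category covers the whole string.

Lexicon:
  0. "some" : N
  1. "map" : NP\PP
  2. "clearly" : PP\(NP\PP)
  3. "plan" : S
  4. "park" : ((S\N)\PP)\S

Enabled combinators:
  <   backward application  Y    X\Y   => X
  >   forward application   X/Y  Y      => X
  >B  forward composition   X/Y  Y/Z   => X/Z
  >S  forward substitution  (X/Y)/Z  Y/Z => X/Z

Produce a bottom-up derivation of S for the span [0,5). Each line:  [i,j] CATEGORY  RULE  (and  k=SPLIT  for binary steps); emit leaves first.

[0,1] N  lex  "some"
[1,2] NP\PP  lex  "map"
[2,3] PP\(NP\PP)  lex  "clearly"
[1,3] PP  <  k=2
[3,4] S  lex  "plan"
[4,5] ((S\N)\PP)\S  lex  "park"
[3,5] (S\N)\PP  <  k=4
[1,5] S\N  <  k=3
[0,5] S  <  k=1

[0,5] S   <
  [0,1] "some" : N
  [1,5] S\N   <
    [1,3] PP   <
      [1,2] "map" : NP\PP
      [2,3] "clearly" : PP\(NP\PP)
    [3,5] (S\N)\PP   <
      [3,4] "plan" : S
      [4,5] "park" : ((S\N)\PP)\S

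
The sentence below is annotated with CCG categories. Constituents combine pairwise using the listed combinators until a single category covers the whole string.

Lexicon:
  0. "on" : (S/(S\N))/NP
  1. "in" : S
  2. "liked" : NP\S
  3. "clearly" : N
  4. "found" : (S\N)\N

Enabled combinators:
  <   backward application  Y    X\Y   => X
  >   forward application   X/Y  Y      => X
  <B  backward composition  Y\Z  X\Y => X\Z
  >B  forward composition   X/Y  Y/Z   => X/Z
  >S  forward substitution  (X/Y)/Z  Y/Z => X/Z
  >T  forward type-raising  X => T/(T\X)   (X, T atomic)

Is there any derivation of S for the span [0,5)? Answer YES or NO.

YES

[0,5] S   >
  [0,3] S/(S\N)   >
    [0,1] "on" : (S/(S\N))/NP
    [1,3] NP   <
      [1,2] "in" : S
      [2,3] "liked" : NP\S
  [3,5] S\N   <
    [3,4] "clearly" : N
    [4,5] "found" : (S\N)\N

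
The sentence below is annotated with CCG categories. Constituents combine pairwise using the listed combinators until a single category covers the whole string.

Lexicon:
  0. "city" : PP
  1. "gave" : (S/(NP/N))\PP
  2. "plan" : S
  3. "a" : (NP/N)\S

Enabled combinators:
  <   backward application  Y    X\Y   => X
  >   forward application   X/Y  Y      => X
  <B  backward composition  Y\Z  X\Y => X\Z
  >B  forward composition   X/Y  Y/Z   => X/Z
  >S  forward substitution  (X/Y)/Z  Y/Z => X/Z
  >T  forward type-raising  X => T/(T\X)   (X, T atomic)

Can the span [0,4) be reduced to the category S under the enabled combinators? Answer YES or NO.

[0,4] S   >
  [0,2] S/(NP/N)   <
    [0,1] "city" : PP
    [1,2] "gave" : (S/(NP/N))\PP
  [2,4] NP/N   <
    [2,3] "plan" : S
    [3,4] "a" : (NP/N)\S

YES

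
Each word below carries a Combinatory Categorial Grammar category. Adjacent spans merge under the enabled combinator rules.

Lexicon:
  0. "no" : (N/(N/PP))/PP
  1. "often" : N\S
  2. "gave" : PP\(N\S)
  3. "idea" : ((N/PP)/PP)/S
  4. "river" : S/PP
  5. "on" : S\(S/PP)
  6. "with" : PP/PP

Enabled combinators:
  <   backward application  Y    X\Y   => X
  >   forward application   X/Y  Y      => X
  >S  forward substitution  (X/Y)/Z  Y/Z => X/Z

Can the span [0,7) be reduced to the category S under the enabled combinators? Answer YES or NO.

NO

(N/(N/PP))/PP N\S PP\(N\S) ((N/PP)/PP)/S S/PP S\(S/PP) PP/PP
CKY chart[0,7] = {N}; S ∉ chart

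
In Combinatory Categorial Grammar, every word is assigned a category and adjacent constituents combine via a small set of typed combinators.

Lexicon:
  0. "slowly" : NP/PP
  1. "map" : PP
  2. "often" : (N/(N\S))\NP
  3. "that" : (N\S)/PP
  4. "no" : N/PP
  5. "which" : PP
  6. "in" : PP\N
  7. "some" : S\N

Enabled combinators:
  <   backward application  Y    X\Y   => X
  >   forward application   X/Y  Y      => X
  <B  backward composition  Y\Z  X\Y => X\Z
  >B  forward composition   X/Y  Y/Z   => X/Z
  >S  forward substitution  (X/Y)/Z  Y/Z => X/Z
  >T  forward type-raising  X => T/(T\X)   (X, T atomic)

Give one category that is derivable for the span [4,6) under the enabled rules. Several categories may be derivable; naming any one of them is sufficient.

[0,8] S   <
  [0,7] N   >
    [0,3] N/(N\S)   <
      [0,2] NP   >
        [0,1] "slowly" : NP/PP
        [1,2] "map" : PP
      [2,3] "often" : (N/(N\S))\NP
    [3,7] N\S   >
      [3,4] "that" : (N\S)/PP
      [4,7] PP   <
        [4,6] N   >
          [4,5] "no" : N/PP
          [5,6] "which" : PP
        [6,7] "in" : PP\N
  [7,8] "some" : S\N

N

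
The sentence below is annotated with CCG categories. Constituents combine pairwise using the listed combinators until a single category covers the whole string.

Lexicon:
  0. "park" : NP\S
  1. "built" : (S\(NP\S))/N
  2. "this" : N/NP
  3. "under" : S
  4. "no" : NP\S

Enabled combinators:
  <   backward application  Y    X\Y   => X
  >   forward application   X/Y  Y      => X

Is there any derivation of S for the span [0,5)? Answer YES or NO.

YES

[0,5] S   <
  [0,1] "park" : NP\S
  [1,5] S\(NP\S)   >
    [1,2] "built" : (S\(NP\S))/N
    [2,5] N   >
      [2,3] "this" : N/NP
      [3,5] NP   <
        [3,4] "under" : S
        [4,5] "no" : NP\S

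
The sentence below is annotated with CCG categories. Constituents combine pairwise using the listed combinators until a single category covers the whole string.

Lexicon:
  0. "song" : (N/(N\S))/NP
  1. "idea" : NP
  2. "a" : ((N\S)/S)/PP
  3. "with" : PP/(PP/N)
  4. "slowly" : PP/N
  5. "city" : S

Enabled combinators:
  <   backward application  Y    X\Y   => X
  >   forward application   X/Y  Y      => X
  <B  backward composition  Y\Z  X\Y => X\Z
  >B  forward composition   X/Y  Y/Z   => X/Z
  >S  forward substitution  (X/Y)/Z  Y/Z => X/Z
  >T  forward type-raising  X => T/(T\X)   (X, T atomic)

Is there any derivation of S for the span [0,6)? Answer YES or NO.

(N/(N\S))/NP NP ((N\S)/S)/PP PP/(PP/N) PP/N S
CKY chart[0,6] = {N, N/(N\N), N/(S\S), NP/(NP\N), PP/(PP\N), S/(S\N)}; S ∉ chart

NO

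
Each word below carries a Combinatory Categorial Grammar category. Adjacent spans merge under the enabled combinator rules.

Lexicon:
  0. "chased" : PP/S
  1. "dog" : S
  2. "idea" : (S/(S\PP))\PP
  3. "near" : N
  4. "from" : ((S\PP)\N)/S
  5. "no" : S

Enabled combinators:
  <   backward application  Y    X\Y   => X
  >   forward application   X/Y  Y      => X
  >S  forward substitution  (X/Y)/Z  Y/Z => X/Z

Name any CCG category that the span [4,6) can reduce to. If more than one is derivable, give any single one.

(S\PP)\N

[0,6] S   >
  [0,3] S/(S\PP)   <
    [0,2] PP   >
      [0,1] "chased" : PP/S
      [1,2] "dog" : S
    [2,3] "idea" : (S/(S\PP))\PP
  [3,6] S\PP   <
    [3,4] "near" : N
    [4,6] (S\PP)\N   >
      [4,5] "from" : ((S\PP)\N)/S
      [5,6] "no" : S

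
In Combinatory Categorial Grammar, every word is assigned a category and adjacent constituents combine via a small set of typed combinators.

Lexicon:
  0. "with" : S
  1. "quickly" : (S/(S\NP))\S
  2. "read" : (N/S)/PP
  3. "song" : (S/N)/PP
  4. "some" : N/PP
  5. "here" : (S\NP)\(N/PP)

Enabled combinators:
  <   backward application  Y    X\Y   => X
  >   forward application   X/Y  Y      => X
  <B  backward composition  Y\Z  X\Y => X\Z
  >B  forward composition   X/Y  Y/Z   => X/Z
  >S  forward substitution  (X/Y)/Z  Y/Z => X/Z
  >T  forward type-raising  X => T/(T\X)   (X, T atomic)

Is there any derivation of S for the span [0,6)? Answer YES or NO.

YES

[0,6] S   >
  [0,2] S/(S\NP)   <
    [0,1] "with" : S
    [1,2] "quickly" : (S/(S\NP))\S
  [2,6] S\NP   <
    [2,5] N/PP   >S
      [2,3] "read" : (N/S)/PP
      [3,5] S/PP   >S
        [3,4] "song" : (S/N)/PP
        [4,5] "some" : N/PP
    [5,6] "here" : (S\NP)\(N/PP)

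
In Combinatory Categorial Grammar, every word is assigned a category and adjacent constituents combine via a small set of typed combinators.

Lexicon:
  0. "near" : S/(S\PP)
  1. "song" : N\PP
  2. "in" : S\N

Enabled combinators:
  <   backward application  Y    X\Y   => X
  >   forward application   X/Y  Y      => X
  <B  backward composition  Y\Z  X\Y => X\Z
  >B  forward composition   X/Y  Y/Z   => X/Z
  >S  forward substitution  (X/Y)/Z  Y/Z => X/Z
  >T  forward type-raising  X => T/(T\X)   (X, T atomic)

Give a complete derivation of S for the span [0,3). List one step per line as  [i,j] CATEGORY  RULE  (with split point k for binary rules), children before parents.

[0,1] S/(S\PP)  lex  "near"
[1,2] N\PP  lex  "song"
[2,3] S\N  lex  "in"
[1,3] S\PP  <B  k=2
[0,3] S  >  k=1

[0,3] S   >
  [0,1] "near" : S/(S\PP)
  [1,3] S\PP   <B
    [1,2] "song" : N\PP
    [2,3] "in" : S\N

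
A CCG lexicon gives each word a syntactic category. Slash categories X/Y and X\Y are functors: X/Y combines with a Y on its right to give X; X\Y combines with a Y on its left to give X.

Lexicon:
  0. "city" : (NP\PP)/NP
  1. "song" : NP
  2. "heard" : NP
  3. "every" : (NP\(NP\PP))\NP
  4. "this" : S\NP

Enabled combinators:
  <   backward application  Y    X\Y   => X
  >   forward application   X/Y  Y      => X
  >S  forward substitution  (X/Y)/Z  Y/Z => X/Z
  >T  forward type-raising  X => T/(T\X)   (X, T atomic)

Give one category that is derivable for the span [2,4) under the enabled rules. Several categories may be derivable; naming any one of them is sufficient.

[0,5] S   <
  [0,4] NP   <
    [0,2] NP\PP   >
      [0,1] "city" : (NP\PP)/NP
      [1,2] "song" : NP
    [2,4] NP\(NP\PP)   <
      [2,3] "heard" : NP
      [3,4] "every" : (NP\(NP\PP))\NP
  [4,5] "this" : S\NP

NP\(NP\PP)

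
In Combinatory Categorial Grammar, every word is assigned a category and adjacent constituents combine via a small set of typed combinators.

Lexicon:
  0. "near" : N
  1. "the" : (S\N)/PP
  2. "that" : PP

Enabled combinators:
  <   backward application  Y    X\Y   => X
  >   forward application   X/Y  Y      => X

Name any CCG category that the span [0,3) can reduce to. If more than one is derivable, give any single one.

S

[0,3] S   <
  [0,1] "near" : N
  [1,3] S\N   >
    [1,2] "the" : (S\N)/PP
    [2,3] "that" : PP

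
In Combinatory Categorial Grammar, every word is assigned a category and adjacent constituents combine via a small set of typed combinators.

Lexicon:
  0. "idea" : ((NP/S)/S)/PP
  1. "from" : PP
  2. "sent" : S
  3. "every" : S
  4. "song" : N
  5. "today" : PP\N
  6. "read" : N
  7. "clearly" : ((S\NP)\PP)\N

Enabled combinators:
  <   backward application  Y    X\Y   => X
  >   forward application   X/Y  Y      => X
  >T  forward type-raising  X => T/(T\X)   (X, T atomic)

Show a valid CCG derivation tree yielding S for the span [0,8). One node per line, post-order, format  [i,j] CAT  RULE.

[0,1] ((NP/S)/S)/PP  lex  "idea"
[1,2] PP  lex  "from"
[0,2] (NP/S)/S  >  k=1
[2,3] S  lex  "sent"
[0,3] NP/S  >  k=2
[3,4] S  lex  "every"
[0,4] NP  >  k=3
[4,5] N  lex  "song"
[4,5] PP/(PP\N)  >T
[5,6] PP\N  lex  "today"
[4,6] PP  >  k=5
[6,7] N  lex  "read"
[7,8] ((S\NP)\PP)\N  lex  "clearly"
[6,8] (S\NP)\PP  <  k=7
[4,8] S\NP  <  k=6
[0,8] S  <  k=4

[0,8] S   <
  [0,4] NP   >
    [0,3] NP/S   >
      [0,2] (NP/S)/S   >
        [0,1] "idea" : ((NP/S)/S)/PP
        [1,2] "from" : PP
      [2,3] "sent" : S
    [3,4] "every" : S
  [4,8] S\NP   <
    [4,6] PP   >
      [4,5] PP/(PP\N)   >T
        [4,5] "song" : N
      [5,6] "today" : PP\N
    [6,8] (S\NP)\PP   <
      [6,7] "read" : N
      [7,8] "clearly" : ((S\NP)\PP)\N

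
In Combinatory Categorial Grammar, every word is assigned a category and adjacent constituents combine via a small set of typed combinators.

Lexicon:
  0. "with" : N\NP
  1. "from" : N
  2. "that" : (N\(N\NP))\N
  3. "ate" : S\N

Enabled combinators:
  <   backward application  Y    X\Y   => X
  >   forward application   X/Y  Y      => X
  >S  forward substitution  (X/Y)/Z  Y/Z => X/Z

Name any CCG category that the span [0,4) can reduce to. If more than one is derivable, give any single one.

[0,4] S   <
  [0,3] N   <
    [0,1] "with" : N\NP
    [1,3] N\(N\NP)   <
      [1,2] "from" : N
      [2,3] "that" : (N\(N\NP))\N
  [3,4] "ate" : S\N

S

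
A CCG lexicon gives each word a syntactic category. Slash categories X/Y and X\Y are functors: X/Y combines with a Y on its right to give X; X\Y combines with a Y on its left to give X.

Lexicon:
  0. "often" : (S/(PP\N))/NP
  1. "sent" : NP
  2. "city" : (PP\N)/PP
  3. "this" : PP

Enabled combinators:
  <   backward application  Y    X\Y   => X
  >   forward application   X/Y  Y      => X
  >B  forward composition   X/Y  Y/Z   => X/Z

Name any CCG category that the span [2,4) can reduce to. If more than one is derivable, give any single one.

PP\N

[0,4] S   >
  [0,2] S/(PP\N)   >
    [0,1] "often" : (S/(PP\N))/NP
    [1,2] "sent" : NP
  [2,4] PP\N   >
    [2,3] "city" : (PP\N)/PP
    [3,4] "this" : PP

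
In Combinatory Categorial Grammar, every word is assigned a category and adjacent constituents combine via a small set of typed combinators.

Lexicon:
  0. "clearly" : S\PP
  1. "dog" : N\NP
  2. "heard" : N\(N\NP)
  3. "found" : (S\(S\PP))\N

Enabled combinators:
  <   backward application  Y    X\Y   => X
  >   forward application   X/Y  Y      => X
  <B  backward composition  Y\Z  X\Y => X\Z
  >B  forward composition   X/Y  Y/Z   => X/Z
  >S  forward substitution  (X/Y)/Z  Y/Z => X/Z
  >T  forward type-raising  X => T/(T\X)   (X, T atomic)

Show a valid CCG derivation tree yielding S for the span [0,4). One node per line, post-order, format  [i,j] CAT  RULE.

[0,4] S   <
  [0,1] "clearly" : S\PP
  [1,4] S\(S\PP)   <
    [1,3] N   <
      [1,2] "dog" : N\NP
      [2,3] "heard" : N\(N\NP)
    [3,4] "found" : (S\(S\PP))\N

[0,1] S\PP  lex  "clearly"
[1,2] N\NP  lex  "dog"
[2,3] N\(N\NP)  lex  "heard"
[1,3] N  <  k=2
[3,4] (S\(S\PP))\N  lex  "found"
[1,4] S\(S\PP)  <  k=3
[0,4] S  <  k=1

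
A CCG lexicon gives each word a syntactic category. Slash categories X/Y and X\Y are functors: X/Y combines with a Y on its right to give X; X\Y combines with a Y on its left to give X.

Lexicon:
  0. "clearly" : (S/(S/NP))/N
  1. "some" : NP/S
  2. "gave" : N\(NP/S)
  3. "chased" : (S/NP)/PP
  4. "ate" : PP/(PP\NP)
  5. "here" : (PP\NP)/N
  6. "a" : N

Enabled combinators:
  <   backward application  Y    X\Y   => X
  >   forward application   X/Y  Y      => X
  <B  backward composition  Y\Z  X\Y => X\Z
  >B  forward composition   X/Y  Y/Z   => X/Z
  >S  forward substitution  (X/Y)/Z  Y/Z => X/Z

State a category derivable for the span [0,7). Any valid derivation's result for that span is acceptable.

S

[0,7] S   >
  [0,3] S/(S/NP)   >
    [0,1] "clearly" : (S/(S/NP))/N
    [1,3] N   <
      [1,2] "some" : NP/S
      [2,3] "gave" : N\(NP/S)
  [3,7] S/NP   >
    [3,4] "chased" : (S/NP)/PP
    [4,7] PP   >
      [4,5] "ate" : PP/(PP\NP)
      [5,7] PP\NP   >
        [5,6] "here" : (PP\NP)/N
        [6,7] "a" : N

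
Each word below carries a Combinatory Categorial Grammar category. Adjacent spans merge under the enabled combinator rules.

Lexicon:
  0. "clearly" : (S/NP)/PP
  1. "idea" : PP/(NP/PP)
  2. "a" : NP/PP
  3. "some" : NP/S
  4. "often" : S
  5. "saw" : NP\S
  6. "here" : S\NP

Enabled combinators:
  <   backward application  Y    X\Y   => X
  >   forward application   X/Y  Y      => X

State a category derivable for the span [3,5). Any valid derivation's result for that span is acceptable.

NP

[0,7] S   <
  [0,6] NP   <
    [0,5] S   >
      [0,3] S/NP   >
        [0,1] "clearly" : (S/NP)/PP
        [1,3] PP   >
          [1,2] "idea" : PP/(NP/PP)
          [2,3] "a" : NP/PP
      [3,5] NP   >
        [3,4] "some" : NP/S
        [4,5] "often" : S
    [5,6] "saw" : NP\S
  [6,7] "here" : S\NP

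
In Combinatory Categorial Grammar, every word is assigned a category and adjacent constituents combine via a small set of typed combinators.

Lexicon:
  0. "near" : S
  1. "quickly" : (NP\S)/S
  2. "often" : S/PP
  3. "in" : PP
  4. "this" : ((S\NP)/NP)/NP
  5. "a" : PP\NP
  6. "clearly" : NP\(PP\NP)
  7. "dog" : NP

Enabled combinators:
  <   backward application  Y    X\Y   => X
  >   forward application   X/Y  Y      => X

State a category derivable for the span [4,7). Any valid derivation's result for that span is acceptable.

[0,8] S   <
  [0,4] NP   <
    [0,1] "near" : S
    [1,4] NP\S   >
      [1,2] "quickly" : (NP\S)/S
      [2,4] S   >
        [2,3] "often" : S/PP
        [3,4] "in" : PP
  [4,8] S\NP   >
    [4,7] (S\NP)/NP   >
      [4,5] "this" : ((S\NP)/NP)/NP
      [5,7] NP   <
        [5,6] "a" : PP\NP
        [6,7] "clearly" : NP\(PP\NP)
    [7,8] "dog" : NP

(S\NP)/NP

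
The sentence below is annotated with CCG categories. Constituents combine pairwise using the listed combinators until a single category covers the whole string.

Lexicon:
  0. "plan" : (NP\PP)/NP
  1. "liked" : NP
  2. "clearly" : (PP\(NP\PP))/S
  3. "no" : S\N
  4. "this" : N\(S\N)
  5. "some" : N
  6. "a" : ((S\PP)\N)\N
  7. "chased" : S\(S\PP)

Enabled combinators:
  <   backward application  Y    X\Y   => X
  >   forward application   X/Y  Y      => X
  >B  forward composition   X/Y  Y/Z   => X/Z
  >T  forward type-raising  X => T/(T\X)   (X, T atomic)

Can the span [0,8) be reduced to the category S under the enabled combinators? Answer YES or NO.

NO

(NP\PP)/NP NP (PP\(NP\PP))/S S\N N\(S\N) N ((S\PP)\N)\N S\(S\PP)
CKY chart[0,8] = {N/(N\PP), NP/(NP\PP), PP, PP/(PP\PP), S/(S\PP)}; S ∉ chart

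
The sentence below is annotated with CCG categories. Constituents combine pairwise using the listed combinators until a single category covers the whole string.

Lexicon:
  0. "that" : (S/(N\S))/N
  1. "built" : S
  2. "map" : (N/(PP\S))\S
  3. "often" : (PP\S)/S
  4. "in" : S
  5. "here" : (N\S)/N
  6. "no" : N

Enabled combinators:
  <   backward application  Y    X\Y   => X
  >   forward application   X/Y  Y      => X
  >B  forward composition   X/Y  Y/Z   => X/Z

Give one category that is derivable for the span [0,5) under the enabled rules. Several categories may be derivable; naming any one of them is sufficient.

S/(N\S)

[0,7] S   >
  [0,5] S/(N\S)   >
    [0,1] "that" : (S/(N\S))/N
    [1,5] N   >
      [1,3] N/(PP\S)   <
        [1,2] "built" : S
        [2,3] "map" : (N/(PP\S))\S
      [3,5] PP\S   >
        [3,4] "often" : (PP\S)/S
        [4,5] "in" : S
  [5,7] N\S   >
    [5,6] "here" : (N\S)/N
    [6,7] "no" : N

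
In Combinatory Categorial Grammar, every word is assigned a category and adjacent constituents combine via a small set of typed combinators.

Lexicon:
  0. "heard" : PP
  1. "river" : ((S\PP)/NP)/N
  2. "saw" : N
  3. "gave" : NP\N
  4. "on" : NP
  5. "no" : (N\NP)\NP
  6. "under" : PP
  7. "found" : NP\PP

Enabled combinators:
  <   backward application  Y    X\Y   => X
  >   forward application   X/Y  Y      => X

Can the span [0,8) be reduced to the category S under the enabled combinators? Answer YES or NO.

[0,8] S   <
  [0,1] "heard" : PP
  [1,8] S\PP   >
    [1,6] (S\PP)/NP   >
      [1,2] "river" : ((S\PP)/NP)/N
      [2,6] N   <
        [2,4] NP   <
          [2,3] "saw" : N
          [3,4] "gave" : NP\N
        [4,6] N\NP   <
          [4,5] "on" : NP
          [5,6] "no" : (N\NP)\NP
    [6,8] NP   <
      [6,7] "under" : PP
      [7,8] "found" : NP\PP

YES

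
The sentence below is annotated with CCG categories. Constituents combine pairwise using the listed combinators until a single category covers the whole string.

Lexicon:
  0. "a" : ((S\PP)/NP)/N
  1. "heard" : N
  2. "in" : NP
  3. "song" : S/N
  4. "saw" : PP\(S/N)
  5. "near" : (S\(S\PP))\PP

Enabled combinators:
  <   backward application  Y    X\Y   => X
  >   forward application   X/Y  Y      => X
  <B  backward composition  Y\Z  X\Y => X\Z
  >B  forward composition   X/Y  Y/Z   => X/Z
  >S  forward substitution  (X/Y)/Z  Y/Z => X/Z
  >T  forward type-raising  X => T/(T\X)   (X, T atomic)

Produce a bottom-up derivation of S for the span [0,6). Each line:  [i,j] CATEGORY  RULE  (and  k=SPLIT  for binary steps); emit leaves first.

[0,6] S   <
  [0,3] S\PP   >
    [0,2] (S\PP)/NP   >
      [0,1] "a" : ((S\PP)/NP)/N
      [1,2] "heard" : N
    [2,3] "in" : NP
  [3,6] S\(S\PP)   <
    [3,5] PP   <
      [3,4] "song" : S/N
      [4,5] "saw" : PP\(S/N)
    [5,6] "near" : (S\(S\PP))\PP

[0,1] ((S\PP)/NP)/N  lex  "a"
[1,2] N  lex  "heard"
[0,2] (S\PP)/NP  >  k=1
[2,3] NP  lex  "in"
[0,3] S\PP  >  k=2
[3,4] S/N  lex  "song"
[4,5] PP\(S/N)  lex  "saw"
[3,5] PP  <  k=4
[5,6] (S\(S\PP))\PP  lex  "near"
[3,6] S\(S\PP)  <  k=5
[0,6] S  <  k=3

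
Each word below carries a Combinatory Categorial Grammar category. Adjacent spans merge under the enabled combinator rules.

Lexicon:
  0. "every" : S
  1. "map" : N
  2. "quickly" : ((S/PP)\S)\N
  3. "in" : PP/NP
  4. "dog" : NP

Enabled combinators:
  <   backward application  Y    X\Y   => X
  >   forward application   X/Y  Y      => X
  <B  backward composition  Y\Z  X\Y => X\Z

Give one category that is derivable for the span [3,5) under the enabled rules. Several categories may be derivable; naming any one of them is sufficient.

[0,5] S   >
  [0,3] S/PP   <
    [0,1] "every" : S
    [1,3] (S/PP)\S   <
      [1,2] "map" : N
      [2,3] "quickly" : ((S/PP)\S)\N
  [3,5] PP   >
    [3,4] "in" : PP/NP
    [4,5] "dog" : NP

PP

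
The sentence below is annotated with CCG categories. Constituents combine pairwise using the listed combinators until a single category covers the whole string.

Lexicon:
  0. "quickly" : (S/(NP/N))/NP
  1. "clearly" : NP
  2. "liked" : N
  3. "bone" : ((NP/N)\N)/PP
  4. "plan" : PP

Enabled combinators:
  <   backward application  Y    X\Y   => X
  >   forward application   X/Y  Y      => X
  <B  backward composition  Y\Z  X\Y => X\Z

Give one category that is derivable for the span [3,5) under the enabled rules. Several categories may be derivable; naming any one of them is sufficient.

(NP/N)\N

[0,5] S   >
  [0,2] S/(NP/N)   >
    [0,1] "quickly" : (S/(NP/N))/NP
    [1,2] "clearly" : NP
  [2,5] NP/N   <
    [2,3] "liked" : N
    [3,5] (NP/N)\N   >
      [3,4] "bone" : ((NP/N)\N)/PP
      [4,5] "plan" : PP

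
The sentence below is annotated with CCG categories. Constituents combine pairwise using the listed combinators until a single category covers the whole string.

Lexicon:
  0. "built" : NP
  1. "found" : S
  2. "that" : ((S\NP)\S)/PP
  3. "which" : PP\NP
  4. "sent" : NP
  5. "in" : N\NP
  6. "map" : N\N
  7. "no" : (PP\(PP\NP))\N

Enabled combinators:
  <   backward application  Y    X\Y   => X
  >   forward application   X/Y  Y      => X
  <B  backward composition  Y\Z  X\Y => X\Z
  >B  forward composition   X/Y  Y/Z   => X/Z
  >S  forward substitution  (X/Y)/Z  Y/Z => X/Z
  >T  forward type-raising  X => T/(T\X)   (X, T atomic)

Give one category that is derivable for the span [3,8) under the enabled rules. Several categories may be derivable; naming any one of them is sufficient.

[0,8] S   <
  [0,1] "built" : NP
  [1,8] S\NP   <
    [1,2] "found" : S
    [2,8] (S\NP)\S   >
      [2,3] "that" : ((S\NP)\S)/PP
      [3,8] PP   <
        [3,4] "which" : PP\NP
        [4,8] PP\(PP\NP)   <
          [4,7] N   <
            [4,5] "sent" : NP
            [5,7] N\NP   <B
              [5,6] "in" : N\NP
              [6,7] "map" : N\N
          [7,8] "no" : (PP\(PP\NP))\N

PP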